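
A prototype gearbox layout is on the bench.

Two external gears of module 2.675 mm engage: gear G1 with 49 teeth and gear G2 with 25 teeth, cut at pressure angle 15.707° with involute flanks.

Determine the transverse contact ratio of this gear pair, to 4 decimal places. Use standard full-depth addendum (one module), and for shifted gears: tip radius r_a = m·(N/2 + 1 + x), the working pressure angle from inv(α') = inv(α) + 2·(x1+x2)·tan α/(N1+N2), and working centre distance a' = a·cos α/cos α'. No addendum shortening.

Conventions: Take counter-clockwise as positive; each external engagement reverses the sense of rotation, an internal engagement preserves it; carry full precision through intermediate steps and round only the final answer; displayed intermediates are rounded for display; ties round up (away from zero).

1.9172

recognized (one external pair, fixed centres): single-mesh tooth geometry, m = 2.675, N1 = 49, N2 = 25
base radii: r_b1 = 63.090243, r_b2 = 32.188900
tip radii: r_a1 = 68.212500, r_a2 = 36.112500
no profile shift: α' = α, a' = a
action lengths: √(r_a1²−r_b1²) = 25.933885, √(r_a2²−r_b2²) = 16.370321
base pitch p_b = π·m·cos α = 8.089953
CR = (25.933885 + 16.370321 − 98.975000·sin 15.70700°)/8.089953 = 1.917179
contact ratio ≈ 1.9172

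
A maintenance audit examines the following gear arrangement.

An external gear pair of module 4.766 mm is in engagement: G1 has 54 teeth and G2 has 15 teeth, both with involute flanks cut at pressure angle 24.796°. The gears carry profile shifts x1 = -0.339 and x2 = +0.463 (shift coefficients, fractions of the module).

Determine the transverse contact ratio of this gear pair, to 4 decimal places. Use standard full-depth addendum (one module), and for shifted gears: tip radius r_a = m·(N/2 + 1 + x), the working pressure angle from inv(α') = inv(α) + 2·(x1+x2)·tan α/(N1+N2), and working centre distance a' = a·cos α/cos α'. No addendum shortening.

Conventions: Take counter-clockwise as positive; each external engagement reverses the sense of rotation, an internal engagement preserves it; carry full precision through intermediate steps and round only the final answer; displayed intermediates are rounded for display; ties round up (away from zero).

class = single-mesh tooth geometry [involute pair 54T × 15T, m = 4.766]
base radii: r_b1 = 116.818389, r_b2 = 32.449553
tip radii: r_a1 = 131.832326, r_a2 = 42.717658
inv(α') = inv(24.796°) + 2·(-0.339+0.463)·tan α/(54+15) = 0.03086876  ⇒  α' = 25.23293°
a' = a·cos α / cos α' = 164.4270·cos 24.796°/cos 25.23293° = 165.013133
action lengths: √(r_a1²−r_b1²) = 61.100131, √(r_a2²−r_b2²) = 27.781736
base pitch p_b = π·m·cos α = 13.592437
CR = (61.100131 + 27.781736 − 165.013133·sin 25.23293°)/13.592437 = 1.363765
contact ratio ≈ 1.3638

1.3638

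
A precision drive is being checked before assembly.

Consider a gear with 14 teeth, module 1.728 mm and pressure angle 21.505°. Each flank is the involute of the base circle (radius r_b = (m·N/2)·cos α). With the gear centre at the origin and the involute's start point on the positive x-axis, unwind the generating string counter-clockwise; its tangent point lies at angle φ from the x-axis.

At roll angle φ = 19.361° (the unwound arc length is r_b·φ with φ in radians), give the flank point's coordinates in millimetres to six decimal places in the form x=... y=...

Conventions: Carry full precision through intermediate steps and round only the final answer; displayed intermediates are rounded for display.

x=11.878236 y=0.143097

topology: single-mesh involute geometry — m = 1.728, N = 14
pitch radius r_p = m·N/2 = 1.728·14/2 = 12.096000
base radius r_b = r_p·cos α = 12.096000·cos 21.505° = 11.253944
roll angle φ = 19.361° = 0.33791320 rad
x = r_b·(cos φ + φ·sin φ) = 11.878236
y = r_b·(sin φ − φ·cos φ) = 0.143097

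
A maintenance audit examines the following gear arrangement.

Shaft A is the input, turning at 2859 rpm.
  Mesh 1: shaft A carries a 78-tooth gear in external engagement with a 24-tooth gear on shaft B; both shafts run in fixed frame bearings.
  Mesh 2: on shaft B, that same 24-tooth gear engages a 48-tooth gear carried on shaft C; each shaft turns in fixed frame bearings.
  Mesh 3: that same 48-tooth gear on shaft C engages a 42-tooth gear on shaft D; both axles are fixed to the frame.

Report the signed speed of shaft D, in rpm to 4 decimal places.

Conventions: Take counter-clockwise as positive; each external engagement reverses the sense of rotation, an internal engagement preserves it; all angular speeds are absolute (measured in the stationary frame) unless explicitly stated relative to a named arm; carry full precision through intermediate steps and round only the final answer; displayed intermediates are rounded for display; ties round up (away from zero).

-5309.5714 rpm

recognized (4 fixed axles, 3 meshes): fixed-axis compound train
mesh 1 [78T→24T]: ω = 2859.0000×78/24 = 9291.7500 rpm, sense flips to −
mesh 2 [24T→48T]: ω = 9291.7500×24/48 = 4645.8750 rpm, sense flips to +
mesh 3 [48T→42T]: ω = 4645.8750×48/42 = 5309.5714 rpm, sense flips to −
signed output speed = -5309.5714 rpm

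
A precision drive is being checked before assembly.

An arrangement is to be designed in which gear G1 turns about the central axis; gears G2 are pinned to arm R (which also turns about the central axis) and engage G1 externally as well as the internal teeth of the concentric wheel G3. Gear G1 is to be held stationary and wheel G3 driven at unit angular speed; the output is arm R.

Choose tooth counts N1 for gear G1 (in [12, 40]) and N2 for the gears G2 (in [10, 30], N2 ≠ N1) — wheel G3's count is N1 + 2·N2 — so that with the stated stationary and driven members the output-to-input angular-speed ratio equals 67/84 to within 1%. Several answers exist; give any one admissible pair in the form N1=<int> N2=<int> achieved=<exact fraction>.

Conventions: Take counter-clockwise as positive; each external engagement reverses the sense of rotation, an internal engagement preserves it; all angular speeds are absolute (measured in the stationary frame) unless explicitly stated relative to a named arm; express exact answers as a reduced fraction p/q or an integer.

topology: planetary set — design target 67/84, arm = carrier (Willis)
Willis with ω_sun = 0: ω_arm/ω_ring = N3/(N1+N3); set equal to 67/84  ⇒  N3/N1 = (67/84)/(1 − 67/84) = 67/17
N3 = N1 + 2·N2  ⇒  N2/N1 = (N3/N1 − 1)/2 = (67/17 − 1)/2 = 25/17
smallest multiple with N1 ≥ 12 and N2 ≥ 10: k = 1  ⇒  N1 = 1·17 = 17, N2 = 1·25 = 25 (N1 ≤ 40, N2 ≤ 30, N2 ≠ N1 ✓), N3 = 17 + 2·25 = 67
check: N3/(N1+N3) with N1 = 17, N3 = 67 gives 67/84; |achieved − target| = 0 ≤ 67/8400 ✓

N1=17 N2=25 achieved=67/84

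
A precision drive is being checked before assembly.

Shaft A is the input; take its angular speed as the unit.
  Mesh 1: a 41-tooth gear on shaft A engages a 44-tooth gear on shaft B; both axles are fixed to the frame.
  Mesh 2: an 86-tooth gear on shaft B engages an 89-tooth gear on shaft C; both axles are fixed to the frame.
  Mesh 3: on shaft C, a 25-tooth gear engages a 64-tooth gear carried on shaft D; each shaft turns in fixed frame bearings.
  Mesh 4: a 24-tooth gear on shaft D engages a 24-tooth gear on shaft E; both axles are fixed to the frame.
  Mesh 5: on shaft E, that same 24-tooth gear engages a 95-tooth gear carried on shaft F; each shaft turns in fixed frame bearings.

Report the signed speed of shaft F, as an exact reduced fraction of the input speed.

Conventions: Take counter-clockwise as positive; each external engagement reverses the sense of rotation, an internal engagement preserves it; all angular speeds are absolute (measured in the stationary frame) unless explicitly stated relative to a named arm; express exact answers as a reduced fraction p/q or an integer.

-26445/297616

5-mesh fixed-axis compound train (all bearings frame-fixed)
mesh 1 [41T→44T]: |ω|/ω_in = 1×41/44 = 41/44, sense flips to −
mesh 2 [86T→89T]: |ω|/ω_in = (41/44)×86/89 = 1763/1958, sense flips to +
mesh 3 [25T→64T]: |ω|/ω_in = (1763/1958)×25/64 = 44075/125312, sense flips to −
mesh 4 [24T→24T]: |ω|/ω_in = (44075/125312)×24/24 = 44075/125312, sense flips to +
mesh 5 [24T→95T]: |ω|/ω_in = (44075/125312)×24/95 = 26445/297616, sense flips to −
signed output speed (× input speed) = -26445/297616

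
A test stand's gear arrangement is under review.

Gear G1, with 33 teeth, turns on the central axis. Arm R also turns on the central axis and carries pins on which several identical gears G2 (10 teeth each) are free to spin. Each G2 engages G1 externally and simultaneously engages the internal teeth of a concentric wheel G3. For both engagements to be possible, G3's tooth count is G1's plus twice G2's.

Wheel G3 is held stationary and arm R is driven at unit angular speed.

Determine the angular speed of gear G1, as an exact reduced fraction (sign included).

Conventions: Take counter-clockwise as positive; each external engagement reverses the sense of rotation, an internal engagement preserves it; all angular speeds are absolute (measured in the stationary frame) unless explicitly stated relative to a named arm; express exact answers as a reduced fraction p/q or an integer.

86/33

recognized (axles ride arm R): planetary set, 33/10/53 teeth
ring teeth: 33 + 2·10 = 53
33(ω_sun−ω_arm) = −53(ω_ring−ω_arm),  ω_ring = 0, ω_arm = 1
ω_sun = 1 − (53/33)(0−1) = 86/33
exact speed ratio = 86/33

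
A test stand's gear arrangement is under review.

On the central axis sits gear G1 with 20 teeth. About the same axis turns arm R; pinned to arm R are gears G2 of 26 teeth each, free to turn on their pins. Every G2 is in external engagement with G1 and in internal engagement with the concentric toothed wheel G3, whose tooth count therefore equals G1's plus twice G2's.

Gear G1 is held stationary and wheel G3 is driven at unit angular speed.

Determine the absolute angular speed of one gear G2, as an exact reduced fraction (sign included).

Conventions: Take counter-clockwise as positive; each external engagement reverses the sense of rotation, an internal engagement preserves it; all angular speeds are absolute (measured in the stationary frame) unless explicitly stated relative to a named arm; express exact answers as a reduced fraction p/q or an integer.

18/13

recognized (axles ride arm R): planetary set, 20/26/72 teeth
ring teeth: 20 + 2·26 = 72
20(ω_sun−ω_arm) = −72(ω_ring−ω_arm),  ω_sun = 0, ω_ring = 1
20(0−ω_arm) = −72(1−ω_arm)  ⇒  92·ω_arm = 72  ⇒  ω_arm = 18/23
sun–planet mesh: 20·(0−18/23) = −26·(ω_p−ω_arm)  ⇒  ω_p−ω_arm = 180/299
ω_p = 18/23 + 180/299 = 18/13
exact speed ratio = 18/13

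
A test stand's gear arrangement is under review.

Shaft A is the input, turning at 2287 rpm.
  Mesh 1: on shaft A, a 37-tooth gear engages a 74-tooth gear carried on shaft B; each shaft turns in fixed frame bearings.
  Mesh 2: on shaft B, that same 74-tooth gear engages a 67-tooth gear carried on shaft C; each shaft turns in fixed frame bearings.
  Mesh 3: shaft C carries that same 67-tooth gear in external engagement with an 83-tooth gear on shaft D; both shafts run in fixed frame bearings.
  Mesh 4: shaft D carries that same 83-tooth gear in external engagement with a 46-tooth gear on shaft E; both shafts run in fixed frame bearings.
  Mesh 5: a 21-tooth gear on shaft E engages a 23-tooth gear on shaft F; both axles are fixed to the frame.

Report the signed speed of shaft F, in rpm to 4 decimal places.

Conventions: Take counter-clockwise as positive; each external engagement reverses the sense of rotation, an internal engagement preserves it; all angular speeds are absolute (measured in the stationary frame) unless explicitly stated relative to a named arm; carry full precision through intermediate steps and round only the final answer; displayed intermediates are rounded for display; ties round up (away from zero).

topology: fixed-axis compound train — 5 meshes, A→F
mesh 1 [37T→74T]: ω = 2287.0000×37/74 = 1143.5000 rpm, sense flips to −
mesh 2 [74T→67T]: ω = 1143.5000×74/67 = 1262.9701 rpm, sense flips to +
mesh 3 [67T→83T]: ω = 1262.9701×67/83 = 1019.5060 rpm, sense flips to −
mesh 4 [83T→46T]: ω = 1019.5060×83/46 = 1839.5435 rpm, sense flips to +
mesh 5 [21T→23T]: ω = 1839.5435×21/23 = 1679.5832 rpm, sense flips to −
signed output speed = -1679.5832 rpm

-1679.5832 rpm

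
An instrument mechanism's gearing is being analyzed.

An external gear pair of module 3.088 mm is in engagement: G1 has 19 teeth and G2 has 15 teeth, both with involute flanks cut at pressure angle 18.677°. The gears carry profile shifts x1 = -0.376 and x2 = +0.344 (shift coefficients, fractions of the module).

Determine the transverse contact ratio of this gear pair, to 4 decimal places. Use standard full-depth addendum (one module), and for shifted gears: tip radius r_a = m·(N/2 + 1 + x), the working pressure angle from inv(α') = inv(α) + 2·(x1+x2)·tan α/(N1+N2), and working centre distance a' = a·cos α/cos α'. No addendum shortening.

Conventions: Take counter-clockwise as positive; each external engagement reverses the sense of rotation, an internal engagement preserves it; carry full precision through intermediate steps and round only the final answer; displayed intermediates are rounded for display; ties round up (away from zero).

single-mesh involute tooth geometry (19T engaging 15T at module 3.088)
base radii: r_b1 = 27.791134, r_b2 = 21.940369
tip radii: r_a1 = 31.262912, r_a2 = 27.310272
inv(α') = inv(18.677°) + 2·(-0.376+0.344)·tan α/(19+15) = 0.01142253  ⇒  α' = 18.35191°
a' = a·cos α / cos α' = 52.4960·cos 18.677°/cos 18.35191° = 52.396350
action lengths: √(r_a1²−r_b1²) = 14.318608, √(r_a2²−r_b2²) = 16.262569
base pitch p_b = π·m·cos α = 9.190360
CR = (14.318608 + 16.262569 − 52.396350·sin 18.35191°)/9.190360 = 1.532481
contact ratio ≈ 1.5325

1.5325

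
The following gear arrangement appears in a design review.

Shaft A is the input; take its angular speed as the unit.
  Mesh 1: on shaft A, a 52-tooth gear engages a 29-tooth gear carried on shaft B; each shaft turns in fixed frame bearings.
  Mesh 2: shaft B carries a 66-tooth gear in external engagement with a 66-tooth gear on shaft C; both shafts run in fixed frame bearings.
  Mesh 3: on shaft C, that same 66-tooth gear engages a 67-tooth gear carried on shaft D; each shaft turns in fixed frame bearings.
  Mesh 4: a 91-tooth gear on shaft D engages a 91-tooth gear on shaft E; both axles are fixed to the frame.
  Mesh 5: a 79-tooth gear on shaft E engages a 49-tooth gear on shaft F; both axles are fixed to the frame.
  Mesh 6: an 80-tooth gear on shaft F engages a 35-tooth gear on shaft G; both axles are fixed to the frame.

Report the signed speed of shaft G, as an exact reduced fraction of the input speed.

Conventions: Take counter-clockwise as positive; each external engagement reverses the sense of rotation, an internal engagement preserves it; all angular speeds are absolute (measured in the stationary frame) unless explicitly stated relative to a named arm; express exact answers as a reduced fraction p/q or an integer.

6-mesh fixed-axis compound train (all bearings frame-fixed)
mesh 1 [52T→29T]: |ω|/ω_in = 1×52/29 = 52/29, sense flips to −
mesh 2 [66T→66T]: |ω|/ω_in = (52/29)×66/66 = 52/29, sense flips to +
mesh 3 [66T→67T]: |ω|/ω_in = (52/29)×66/67 = 3432/1943, sense flips to −
mesh 4 [91T→91T]: |ω|/ω_in = (3432/1943)×91/91 = 3432/1943, sense flips to +
mesh 5 [79T→49T]: |ω|/ω_in = (3432/1943)×79/49 = 271128/95207, sense flips to −
mesh 6 [80T→35T]: |ω|/ω_in = (271128/95207)×80/35 = 4338048/666449, sense flips to +
signed output speed (× input speed) = 4338048/666449

4338048/666449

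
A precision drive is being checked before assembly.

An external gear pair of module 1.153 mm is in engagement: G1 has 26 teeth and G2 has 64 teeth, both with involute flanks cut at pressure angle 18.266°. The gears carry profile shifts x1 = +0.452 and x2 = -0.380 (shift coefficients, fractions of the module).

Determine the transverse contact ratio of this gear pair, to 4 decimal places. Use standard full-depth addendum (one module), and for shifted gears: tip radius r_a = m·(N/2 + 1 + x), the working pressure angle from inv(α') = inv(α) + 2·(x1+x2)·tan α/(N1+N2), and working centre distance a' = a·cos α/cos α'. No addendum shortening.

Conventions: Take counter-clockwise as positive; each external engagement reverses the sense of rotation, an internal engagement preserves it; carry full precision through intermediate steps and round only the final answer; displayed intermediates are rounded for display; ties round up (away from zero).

1.6906

topology: single-mesh involute geometry — m = 1.153, 26T/64T pair
base radii: r_b1 = 14.233729, r_b2 = 35.036871
tip radii: r_a1 = 16.663156, r_a2 = 37.610860
inv(α') = inv(18.266°) + 2·(+0.452-0.380)·tan α/(26+64) = 0.01178645  ⇒  α' = 18.53934°
a' = a·cos α / cos α' = 51.8850·cos 18.266°/cos 18.53934° = 51.967419
action lengths: √(r_a1²−r_b1²) = 8.663817, √(r_a2²−r_b2²) = 13.674592
base pitch p_b = π·m·cos α = 3.439737
CR = (8.663817 + 13.674592 − 51.967419·sin 18.53934°)/3.439737 = 1.690558
contact ratio ≈ 1.6906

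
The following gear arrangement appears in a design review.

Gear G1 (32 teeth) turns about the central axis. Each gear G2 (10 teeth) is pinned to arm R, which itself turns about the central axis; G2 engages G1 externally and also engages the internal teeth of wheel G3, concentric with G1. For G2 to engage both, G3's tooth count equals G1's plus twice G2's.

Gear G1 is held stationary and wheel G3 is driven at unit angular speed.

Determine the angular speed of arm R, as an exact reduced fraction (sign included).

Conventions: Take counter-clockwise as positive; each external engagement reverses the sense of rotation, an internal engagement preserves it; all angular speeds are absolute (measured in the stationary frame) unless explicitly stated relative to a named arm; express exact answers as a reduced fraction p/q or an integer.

topology: planetary set — G1 32T / G2 10T / G3 52T, arm = carrier (Willis)
ring teeth: 32 + 2·10 = 52
32(ω_sun−ω_arm) = −52(ω_ring−ω_arm),  ω_sun = 0, ω_ring = 1
32(0−ω_arm) = −52(1−ω_arm)  ⇒  84·ω_arm = 52  ⇒  ω_arm = 13/21
exact speed ratio = 13/21

13/21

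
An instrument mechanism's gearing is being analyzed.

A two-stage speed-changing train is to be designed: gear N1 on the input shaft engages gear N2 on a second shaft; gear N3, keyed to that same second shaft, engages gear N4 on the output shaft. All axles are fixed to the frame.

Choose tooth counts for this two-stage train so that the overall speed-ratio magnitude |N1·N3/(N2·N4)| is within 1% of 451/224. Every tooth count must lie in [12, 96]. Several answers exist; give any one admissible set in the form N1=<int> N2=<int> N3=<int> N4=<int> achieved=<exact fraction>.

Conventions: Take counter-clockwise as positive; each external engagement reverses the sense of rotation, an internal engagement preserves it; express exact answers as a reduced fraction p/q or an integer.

design class (target 451/224): fixed-axis compound train
target = 451/224 in lowest terms: an exact hit needs N1·N3 = k·451 and N2·N4 = k·224 for one integer k, every count in [12, 96]; additionally prefer no 1:1 stage (N1 ≠ N2, N3 ≠ N4)
k = 1: no 1:1-free in-range split of k·451 and k·224 into factor pairs; take k = 2
k = 2: N1·N3 = 902 = 22·41, N2·N4 = 448 = 14·32
achieved = 22·41/(14·32) = 451/224; |achieved − target| = 0 ≤ 451/22400 ✓

N1=22 N2=14 N3=41 N4=32 achieved=451/224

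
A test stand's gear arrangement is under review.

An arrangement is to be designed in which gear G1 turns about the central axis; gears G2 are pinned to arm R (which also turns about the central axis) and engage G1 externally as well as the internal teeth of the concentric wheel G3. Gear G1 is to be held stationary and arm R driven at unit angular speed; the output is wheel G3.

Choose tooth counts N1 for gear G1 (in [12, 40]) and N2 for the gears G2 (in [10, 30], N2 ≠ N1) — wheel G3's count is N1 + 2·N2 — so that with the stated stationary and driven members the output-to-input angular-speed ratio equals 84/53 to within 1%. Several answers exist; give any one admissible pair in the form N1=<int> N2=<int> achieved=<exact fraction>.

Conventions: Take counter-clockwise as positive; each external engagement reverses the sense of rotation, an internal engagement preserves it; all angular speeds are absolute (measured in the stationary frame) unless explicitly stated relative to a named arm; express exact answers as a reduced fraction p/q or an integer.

class = planetary set [ratio 84/53 wanted; Willis about the carrier]
Willis with ω_sun = 0: ω_ring/ω_arm = (N1+N3)/N3; set equal to 84/53  ⇒  N3/N1 = 1/(84/53 − 1) = 53/31
N3 = N1 + 2·N2  ⇒  N2/N1 = (N3/N1 − 1)/2 = (53/31 − 1)/2 = 11/31
smallest multiple with N1 ≥ 12 and N2 ≥ 10: k = 1  ⇒  N1 = 1·31 = 31, N2 = 1·11 = 11 (N1 ≤ 40, N2 ≤ 30, N2 ≠ N1 ✓), N3 = 31 + 2·11 = 53
check: (N1+N3)/N3 with N1 = 31, N3 = 53 gives 84/53; |achieved − target| = 0 ≤ 21/1325 ✓

N1=31 N2=11 achieved=84/53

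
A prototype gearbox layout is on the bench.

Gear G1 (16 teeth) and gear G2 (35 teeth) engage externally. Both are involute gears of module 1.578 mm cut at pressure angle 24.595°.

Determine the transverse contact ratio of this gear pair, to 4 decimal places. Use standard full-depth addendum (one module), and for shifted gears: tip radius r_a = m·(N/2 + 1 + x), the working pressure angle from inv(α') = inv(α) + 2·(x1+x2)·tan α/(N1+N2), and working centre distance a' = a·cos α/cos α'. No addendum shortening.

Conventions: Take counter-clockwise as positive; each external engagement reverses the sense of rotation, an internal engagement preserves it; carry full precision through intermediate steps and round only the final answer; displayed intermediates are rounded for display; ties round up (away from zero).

1.4434

single-mesh involute tooth geometry (16T engaging 35T at module 1.578)
base radii: r_b1 = 11.478655, r_b2 = 25.109558
tip radii: r_a1 = 14.202000, r_a2 = 29.193000
no profile shift: α' = α, a' = a
action lengths: √(r_a1²−r_b1²) = 8.362851, √(r_a2²−r_b2²) = 14.890982
base pitch p_b = π·m·cos α = 4.507657
CR = (8.362851 + 14.890982 − 40.239000·sin 24.59500°)/4.507657 = 1.443389
contact ratio ≈ 1.4434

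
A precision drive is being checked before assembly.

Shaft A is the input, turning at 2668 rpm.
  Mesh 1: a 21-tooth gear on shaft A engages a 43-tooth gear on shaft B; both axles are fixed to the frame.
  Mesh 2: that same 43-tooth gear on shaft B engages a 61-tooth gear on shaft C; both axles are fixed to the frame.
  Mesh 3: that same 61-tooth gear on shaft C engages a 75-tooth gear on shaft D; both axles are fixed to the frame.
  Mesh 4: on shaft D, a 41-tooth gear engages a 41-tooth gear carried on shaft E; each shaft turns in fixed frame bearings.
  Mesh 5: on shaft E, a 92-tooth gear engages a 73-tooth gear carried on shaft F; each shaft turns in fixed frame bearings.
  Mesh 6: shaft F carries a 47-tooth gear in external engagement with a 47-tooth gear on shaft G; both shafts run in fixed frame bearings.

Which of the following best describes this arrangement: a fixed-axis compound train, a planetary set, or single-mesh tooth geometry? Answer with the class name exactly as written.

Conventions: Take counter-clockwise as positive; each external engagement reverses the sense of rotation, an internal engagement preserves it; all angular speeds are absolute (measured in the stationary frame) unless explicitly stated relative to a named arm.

fixed-axis compound train

topology: fixed-axis compound train — 6 meshes, A→G
classification: fixed-axis compound train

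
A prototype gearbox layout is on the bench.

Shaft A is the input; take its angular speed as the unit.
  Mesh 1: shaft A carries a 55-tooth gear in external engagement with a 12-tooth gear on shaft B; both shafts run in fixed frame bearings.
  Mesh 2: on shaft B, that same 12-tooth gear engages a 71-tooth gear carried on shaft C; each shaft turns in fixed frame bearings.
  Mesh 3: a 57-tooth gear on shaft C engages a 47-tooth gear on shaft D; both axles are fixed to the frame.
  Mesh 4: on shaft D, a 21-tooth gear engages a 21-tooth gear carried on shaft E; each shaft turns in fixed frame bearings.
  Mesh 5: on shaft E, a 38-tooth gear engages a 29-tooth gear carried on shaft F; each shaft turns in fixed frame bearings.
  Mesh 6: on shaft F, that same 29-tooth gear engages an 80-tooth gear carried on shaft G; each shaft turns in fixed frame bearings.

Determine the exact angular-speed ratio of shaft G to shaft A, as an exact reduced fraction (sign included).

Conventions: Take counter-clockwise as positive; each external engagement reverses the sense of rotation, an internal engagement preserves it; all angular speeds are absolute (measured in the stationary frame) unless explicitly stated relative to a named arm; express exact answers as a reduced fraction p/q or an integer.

class = fixed-axis compound train [6 meshes; 6 ratios multiply, 6 sense flips]
mesh 1 [55T→12T]: running ratio 55/12, sense −
mesh 2 [12T→71T]: running ratio 55/71, sense +
mesh 3 [57T→47T]: running ratio 3135/3337, sense −
mesh 4 [21T→21T]: running ratio 3135/3337, sense +
mesh 5 [38T→29T]: running ratio 119130/96773, sense −
mesh 6 [29T→80T]: running ratio 11913/26696, sense +
ω_out/ω_in = 11913/26696

11913/26696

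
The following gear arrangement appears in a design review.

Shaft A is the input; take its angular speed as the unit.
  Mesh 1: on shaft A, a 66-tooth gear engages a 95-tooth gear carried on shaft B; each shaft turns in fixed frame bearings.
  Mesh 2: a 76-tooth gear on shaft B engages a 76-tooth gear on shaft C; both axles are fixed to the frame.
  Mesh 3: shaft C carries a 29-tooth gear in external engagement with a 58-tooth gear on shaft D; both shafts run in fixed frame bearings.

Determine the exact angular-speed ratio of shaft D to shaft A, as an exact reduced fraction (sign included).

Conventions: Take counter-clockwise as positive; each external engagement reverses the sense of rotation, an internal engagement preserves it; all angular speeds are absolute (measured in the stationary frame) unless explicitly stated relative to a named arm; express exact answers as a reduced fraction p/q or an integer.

-33/95

class = fixed-axis compound train [3 meshes; 3 ratios multiply, 3 sense flips]
mesh 1 [66T→95T]: running ratio 66/95, sense −
mesh 2 [76T→76T]: running ratio 66/95, sense +
mesh 3 [29T→58T]: running ratio 33/95, sense −
ω_out/ω_in = -33/95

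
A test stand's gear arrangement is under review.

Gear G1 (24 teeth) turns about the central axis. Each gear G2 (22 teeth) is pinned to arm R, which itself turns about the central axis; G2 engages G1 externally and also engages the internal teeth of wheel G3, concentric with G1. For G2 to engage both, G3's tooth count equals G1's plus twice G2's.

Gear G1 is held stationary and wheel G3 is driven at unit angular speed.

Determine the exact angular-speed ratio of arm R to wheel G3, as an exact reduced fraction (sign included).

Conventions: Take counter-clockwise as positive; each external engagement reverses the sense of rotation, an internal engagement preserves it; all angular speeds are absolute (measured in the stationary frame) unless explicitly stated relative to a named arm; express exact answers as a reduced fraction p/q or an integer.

planetary set (24T centre, 22T on arm, 68T internal) — Willis relation
ring teeth: 24 + 2·22 = 68
24(ω_sun−ω_arm) = −68(ω_ring−ω_arm),  ω_sun = 0, ω_ring = 1
24(0−ω_arm) = −68(1−ω_arm)  ⇒  92·ω_arm = 68  ⇒  ω_arm = 17/23
ω_out/ω_in = 17/23

17/23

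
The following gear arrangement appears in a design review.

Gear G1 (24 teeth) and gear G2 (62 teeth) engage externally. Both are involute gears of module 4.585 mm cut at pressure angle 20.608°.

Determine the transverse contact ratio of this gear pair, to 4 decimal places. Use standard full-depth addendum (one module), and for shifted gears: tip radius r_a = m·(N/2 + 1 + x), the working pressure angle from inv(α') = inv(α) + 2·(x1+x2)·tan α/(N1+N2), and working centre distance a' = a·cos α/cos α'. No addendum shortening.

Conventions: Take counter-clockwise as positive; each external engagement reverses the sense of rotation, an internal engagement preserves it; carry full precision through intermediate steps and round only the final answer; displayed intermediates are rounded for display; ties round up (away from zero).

1.6674

recognized (one external pair, fixed centres): single-mesh tooth geometry, m = 4.585, N1 = 24, N2 = 62
base radii: r_b1 = 51.499292, r_b2 = 133.039838
tip radii: r_a1 = 59.605000, r_a2 = 146.720000
no profile shift: α' = α, a' = a
action lengths: √(r_a1²−r_b1²) = 30.009647, √(r_a2²−r_b2²) = 61.864043
base pitch p_b = π·m·cos α = 13.482483
CR = (30.009647 + 61.864043 − 197.155000·sin 20.60800°)/13.482483 = 1.667392
contact ratio ≈ 1.6674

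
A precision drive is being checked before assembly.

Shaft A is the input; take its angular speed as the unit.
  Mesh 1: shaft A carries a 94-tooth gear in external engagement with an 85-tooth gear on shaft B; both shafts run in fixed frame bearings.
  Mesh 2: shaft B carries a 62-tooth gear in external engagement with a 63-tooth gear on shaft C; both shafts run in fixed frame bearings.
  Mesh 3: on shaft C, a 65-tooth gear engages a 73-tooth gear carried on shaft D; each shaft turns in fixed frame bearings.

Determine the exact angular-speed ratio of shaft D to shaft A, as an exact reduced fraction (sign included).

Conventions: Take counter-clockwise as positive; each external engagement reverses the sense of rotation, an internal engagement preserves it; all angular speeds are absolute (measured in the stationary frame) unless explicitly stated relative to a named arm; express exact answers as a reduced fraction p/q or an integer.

-75764/78183

class = fixed-axis compound train [3 meshes; 3 ratios multiply, 3 sense flips]
mesh 1 [94T→85T]: running ratio 94/85, sense −
mesh 2 [62T→63T]: running ratio 5828/5355, sense +
mesh 3 [65T→73T]: running ratio 75764/78183, sense −
ω_out/ω_in = -75764/78183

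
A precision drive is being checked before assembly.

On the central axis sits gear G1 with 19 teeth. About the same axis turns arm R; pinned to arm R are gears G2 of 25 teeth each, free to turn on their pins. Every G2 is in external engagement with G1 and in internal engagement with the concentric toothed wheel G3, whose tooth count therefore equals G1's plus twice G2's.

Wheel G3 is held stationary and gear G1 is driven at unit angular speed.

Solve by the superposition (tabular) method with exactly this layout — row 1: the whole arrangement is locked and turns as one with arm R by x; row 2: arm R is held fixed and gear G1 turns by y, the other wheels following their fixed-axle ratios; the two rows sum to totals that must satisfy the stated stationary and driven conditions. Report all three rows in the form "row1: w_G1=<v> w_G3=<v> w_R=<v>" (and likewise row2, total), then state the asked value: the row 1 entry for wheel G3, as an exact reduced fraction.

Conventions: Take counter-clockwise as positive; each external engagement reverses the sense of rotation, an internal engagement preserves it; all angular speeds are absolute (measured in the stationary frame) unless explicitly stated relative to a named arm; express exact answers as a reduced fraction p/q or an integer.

class = planetary set [G3 = 19+2·25 = 69; Willis about the carrier]
row 1 (train locked, turned with arm): all members turn x
row 2 (arm held, sun turns y): ω_ring = −(19/69)·y, ω_arm = 0
boundary: total ω_ring = x − (19/69)·y = 0 and total ω_sun = x + y = 1  ⇒  y = 69/88, x = 19/88
row 2 ring = −(19/69)·69/88 = -19/88
totals (row 1 + row 2): sun 19/88 + 69/88 = 1, ring 19/88 + (-19/88) = 0, arm 19/88 + 0 = 19/88
asked cell (row1, ring) = 19/88

row1: w_G1=19/88 w_G3=19/88 w_R=19/88
row2: w_G1=69/88 w_G3=-19/88 w_R=0
total: w_G1=1 w_G3=0 w_R=19/88
asked value: 19/88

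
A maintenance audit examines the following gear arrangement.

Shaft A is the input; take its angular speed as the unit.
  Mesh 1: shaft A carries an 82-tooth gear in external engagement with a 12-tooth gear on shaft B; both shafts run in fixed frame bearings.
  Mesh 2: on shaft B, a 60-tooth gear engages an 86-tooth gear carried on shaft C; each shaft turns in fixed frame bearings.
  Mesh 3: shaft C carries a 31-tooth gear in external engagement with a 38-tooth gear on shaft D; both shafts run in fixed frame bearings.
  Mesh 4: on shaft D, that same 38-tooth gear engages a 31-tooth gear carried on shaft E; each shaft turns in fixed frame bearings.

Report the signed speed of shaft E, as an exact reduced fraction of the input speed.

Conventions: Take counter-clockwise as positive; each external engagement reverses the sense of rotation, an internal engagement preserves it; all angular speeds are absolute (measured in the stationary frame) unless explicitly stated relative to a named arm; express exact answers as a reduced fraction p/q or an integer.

205/43

4-mesh fixed-axis compound train (all bearings frame-fixed)
mesh 1 [82T→12T]: |ω|/ω_in = 1×82/12 = 41/6, sense flips to −
mesh 2 [60T→86T]: |ω|/ω_in = (41/6)×60/86 = 205/43, sense flips to +
mesh 3 [31T→38T]: |ω|/ω_in = (205/43)×31/38 = 6355/1634, sense flips to −
mesh 4 [38T→31T]: |ω|/ω_in = (6355/1634)×38/31 = 205/43, sense flips to +
signed output speed (× input speed) = 205/43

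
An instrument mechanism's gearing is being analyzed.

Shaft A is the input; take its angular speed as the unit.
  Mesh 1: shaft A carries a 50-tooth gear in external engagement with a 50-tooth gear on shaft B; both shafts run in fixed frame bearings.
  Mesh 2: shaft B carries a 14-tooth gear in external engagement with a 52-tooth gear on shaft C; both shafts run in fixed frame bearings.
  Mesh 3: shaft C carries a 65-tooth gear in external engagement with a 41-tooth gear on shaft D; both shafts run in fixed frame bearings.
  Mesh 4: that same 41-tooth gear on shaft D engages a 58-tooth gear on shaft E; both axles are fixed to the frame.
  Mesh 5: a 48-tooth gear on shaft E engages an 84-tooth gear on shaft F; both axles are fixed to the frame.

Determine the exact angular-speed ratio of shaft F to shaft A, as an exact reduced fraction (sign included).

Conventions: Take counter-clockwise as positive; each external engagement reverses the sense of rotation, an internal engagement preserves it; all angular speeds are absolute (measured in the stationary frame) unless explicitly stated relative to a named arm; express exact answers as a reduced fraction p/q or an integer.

class = fixed-axis compound train [5 meshes; 5 ratios multiply, 5 sense flips]
mesh 1 [50T→50T]: running ratio 1, sense −
mesh 2 [14T→52T]: running ratio 7/26, sense +
mesh 3 [65T→41T]: running ratio 35/82, sense −
mesh 4 [41T→58T]: running ratio 35/116, sense +
mesh 5 [48T→84T]: running ratio 5/29, sense −
ω_out/ω_in = -5/29

-5/29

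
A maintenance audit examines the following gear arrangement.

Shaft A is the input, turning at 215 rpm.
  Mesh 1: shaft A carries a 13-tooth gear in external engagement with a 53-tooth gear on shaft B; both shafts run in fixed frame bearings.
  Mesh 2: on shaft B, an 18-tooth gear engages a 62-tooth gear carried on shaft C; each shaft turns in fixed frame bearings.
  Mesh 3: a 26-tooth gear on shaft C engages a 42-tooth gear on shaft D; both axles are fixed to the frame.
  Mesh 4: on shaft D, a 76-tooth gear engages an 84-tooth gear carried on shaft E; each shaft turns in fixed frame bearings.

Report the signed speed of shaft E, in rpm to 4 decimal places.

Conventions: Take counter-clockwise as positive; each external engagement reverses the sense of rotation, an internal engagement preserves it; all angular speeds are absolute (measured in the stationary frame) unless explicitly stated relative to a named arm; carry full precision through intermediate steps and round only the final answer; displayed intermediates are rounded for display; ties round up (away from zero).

recognized (5 fixed axles, 4 meshes): fixed-axis compound train
mesh 1 [13T→53T]: ω = 215.0000×13/53 = 52.7358 rpm, sense flips to −
mesh 2 [18T→62T]: ω = 52.7358×18/62 = 15.3104 rpm, sense flips to +
mesh 3 [26T→42T]: ω = 15.3104×26/42 = 9.4779 rpm, sense flips to −
mesh 4 [76T→84T]: ω = 9.4779×76/84 = 8.5752 rpm, sense flips to +
signed output speed = +8.5752 rpm

+8.5752 rpm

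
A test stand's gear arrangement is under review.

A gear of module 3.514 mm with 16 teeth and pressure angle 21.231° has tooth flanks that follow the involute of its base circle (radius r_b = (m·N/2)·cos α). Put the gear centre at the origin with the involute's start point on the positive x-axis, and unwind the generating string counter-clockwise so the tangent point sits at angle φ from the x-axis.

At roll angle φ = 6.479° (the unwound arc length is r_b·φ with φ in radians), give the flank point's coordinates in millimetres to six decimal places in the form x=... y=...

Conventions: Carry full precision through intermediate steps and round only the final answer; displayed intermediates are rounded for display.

x=26.370983 y=0.012614

class = single-mesh tooth geometry [base-circle involute, m = 3.514, 16T]
pitch radius r_p = m·N/2 = 3.514·16/2 = 28.112000
base radius r_b = r_p·cos α = 28.112000·cos 21.231° = 26.203983
roll angle φ = 6.479° = 0.11307988 rad
x = r_b·(cos φ + φ·sin φ) = 26.370983
y = r_b·(sin φ − φ·cos φ) = 0.012614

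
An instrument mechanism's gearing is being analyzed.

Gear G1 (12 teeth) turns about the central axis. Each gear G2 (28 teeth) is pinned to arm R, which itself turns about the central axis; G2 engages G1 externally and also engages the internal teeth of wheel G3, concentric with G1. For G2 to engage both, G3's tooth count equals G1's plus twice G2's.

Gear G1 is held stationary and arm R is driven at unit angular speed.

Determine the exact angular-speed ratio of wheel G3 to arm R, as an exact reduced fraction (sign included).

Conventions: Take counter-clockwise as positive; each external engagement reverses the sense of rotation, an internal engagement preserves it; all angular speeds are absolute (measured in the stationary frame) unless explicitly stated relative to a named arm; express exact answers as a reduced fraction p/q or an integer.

class = planetary set [G3 = 12+2·28 = 68; Willis about the carrier]
ring teeth: 12 + 2·28 = 68
12(ω_sun−ω_arm) = −68(ω_ring−ω_arm),  ω_sun = 0, ω_arm = 1
ω_ring = 1 − (12/68)(0−1) = 20/17
ω_out/ω_in = 20/17

20/17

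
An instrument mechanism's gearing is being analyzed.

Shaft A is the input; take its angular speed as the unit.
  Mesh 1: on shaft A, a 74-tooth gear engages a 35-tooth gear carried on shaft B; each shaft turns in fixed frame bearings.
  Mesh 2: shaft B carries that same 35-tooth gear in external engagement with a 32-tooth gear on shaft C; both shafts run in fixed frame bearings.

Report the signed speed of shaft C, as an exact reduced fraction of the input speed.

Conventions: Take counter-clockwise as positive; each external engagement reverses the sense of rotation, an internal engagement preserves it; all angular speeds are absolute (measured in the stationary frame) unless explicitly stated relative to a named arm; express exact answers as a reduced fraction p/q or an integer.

37/16

2-mesh fixed-axis compound train (all bearings frame-fixed)
mesh 1 [74T→35T]: |ω|/ω_in = 1×74/35 = 74/35, sense flips to −
mesh 2 [35T→32T]: |ω|/ω_in = (74/35)×35/32 = 37/16, sense flips to +
signed output speed (× input speed) = 37/16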